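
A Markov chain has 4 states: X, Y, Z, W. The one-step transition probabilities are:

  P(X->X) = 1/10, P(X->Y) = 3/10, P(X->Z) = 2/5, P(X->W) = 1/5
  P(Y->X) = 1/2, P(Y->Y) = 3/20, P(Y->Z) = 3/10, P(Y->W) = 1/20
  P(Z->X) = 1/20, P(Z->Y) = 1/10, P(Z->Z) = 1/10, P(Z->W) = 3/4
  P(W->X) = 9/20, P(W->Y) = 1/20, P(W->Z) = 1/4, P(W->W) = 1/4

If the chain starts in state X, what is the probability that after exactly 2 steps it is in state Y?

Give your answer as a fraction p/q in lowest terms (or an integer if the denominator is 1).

Answer: 1/8

Derivation:
Computing P^2 by repeated multiplication:
P^1 =
  X: [1/10, 3/10, 2/5, 1/5]
  Y: [1/2, 3/20, 3/10, 1/20]
  Z: [1/20, 1/10, 1/10, 3/4]
  W: [9/20, 1/20, 1/4, 1/4]
P^2 =
  X: [27/100, 1/8, 11/50, 77/200]
  Y: [13/80, 41/200, 23/80, 69/200]
  Z: [159/400, 31/400, 99/400, 111/400]
  W: [39/200, 9/50, 113/400, 137/400]

(P^2)[X -> Y] = 1/8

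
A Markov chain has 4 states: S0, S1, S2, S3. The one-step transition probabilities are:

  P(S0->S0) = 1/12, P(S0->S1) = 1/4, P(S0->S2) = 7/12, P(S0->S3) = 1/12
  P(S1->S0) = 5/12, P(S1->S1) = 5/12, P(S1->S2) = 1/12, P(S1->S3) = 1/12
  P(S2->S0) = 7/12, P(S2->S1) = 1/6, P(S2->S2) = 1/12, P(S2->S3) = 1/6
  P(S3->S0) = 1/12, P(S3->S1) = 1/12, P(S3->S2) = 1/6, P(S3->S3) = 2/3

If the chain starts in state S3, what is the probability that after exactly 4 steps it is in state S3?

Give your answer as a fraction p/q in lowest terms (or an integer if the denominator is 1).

Answer: 3365/10368

Derivation:
Computing P^4 by repeated multiplication:
P^1 =
  S0: [1/12, 1/4, 7/12, 1/12]
  S1: [5/12, 5/12, 1/12, 1/12]
  S2: [7/12, 1/6, 1/12, 1/6]
  S3: [1/12, 1/12, 1/6, 2/3]
P^2 =
  S0: [11/24, 11/48, 19/144, 13/72]
  S1: [19/72, 43/144, 43/144, 5/36]
  S2: [13/72, 35/144, 7/18, 3/16]
  S3: [7/36, 5/36, 13/72, 35/72]
P^3 =
  S0: [65/288, 427/1728, 283/864, 115/576]
  S1: [287/864, 145/576, 49/216, 109/576]
  S2: [155/432, 49/216, 109/576, 389/1728]
  S3: [95/432, 17/96, 191/864, 55/144]
P^4 =
  S0: [427/1296, 797/3456, 1471/6912, 4709/20736]
  S1: [485/1728, 313/1296, 611/2304, 4409/20736]
  S2: [2629/10368, 1621/6912, 5837/20736, 2389/10368]
  S3: [437/1728, 2047/10368, 389/1728, 3365/10368]

(P^4)[S3 -> S3] = 3365/10368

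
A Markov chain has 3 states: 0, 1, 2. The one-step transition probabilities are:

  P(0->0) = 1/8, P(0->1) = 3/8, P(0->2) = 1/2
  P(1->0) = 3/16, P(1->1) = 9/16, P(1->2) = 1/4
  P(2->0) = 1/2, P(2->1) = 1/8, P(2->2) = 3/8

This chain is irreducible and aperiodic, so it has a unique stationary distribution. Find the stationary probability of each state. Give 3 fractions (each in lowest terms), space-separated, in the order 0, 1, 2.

The stationary distribution satisfies pi = pi * P, i.e.:
  pi_0 = 1/8*pi_0 + 3/16*pi_1 + 1/2*pi_2
  pi_1 = 3/8*pi_0 + 9/16*pi_1 + 1/8*pi_2
  pi_2 = 1/2*pi_0 + 1/4*pi_1 + 3/8*pi_2
with normalization: pi_0 + pi_1 + pi_2 = 1.

Using the first 2 balance equations plus normalization, the linear system A*pi = b is:
  [-7/8, 3/16, 1/2] . pi = 0
  [3/8, -7/16, 1/8] . pi = 0
  [1, 1, 1] . pi = 1

Solving yields:
  pi_0 = 31/109
  pi_1 = 38/109
  pi_2 = 40/109

Verification (pi * P):
  31/109*1/8 + 38/109*3/16 + 40/109*1/2 = 31/109 = pi_0  (ok)
  31/109*3/8 + 38/109*9/16 + 40/109*1/8 = 38/109 = pi_1  (ok)
  31/109*1/2 + 38/109*1/4 + 40/109*3/8 = 40/109 = pi_2  (ok)

Answer: 31/109 38/109 40/109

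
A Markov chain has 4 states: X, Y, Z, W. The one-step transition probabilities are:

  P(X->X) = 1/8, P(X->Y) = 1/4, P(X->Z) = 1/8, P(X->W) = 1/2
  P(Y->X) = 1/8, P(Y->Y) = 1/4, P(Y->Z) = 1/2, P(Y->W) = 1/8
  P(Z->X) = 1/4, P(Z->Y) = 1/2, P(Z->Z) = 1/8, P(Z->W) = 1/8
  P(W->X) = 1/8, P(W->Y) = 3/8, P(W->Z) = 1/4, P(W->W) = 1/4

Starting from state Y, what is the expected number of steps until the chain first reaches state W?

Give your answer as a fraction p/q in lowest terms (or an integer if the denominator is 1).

Answer: 91/17

Derivation:
Let h_i = expected steps to first reach W from state i.
Boundary: h_W = 0.
First-step equations for the other states:
  h_X = 1 + 1/8*h_X + 1/4*h_Y + 1/8*h_Z + 1/2*h_W
  h_Y = 1 + 1/8*h_X + 1/4*h_Y + 1/2*h_Z + 1/8*h_W
  h_Z = 1 + 1/4*h_X + 1/2*h_Y + 1/8*h_Z + 1/8*h_W

Substituting h_W = 0 and rearranging gives the linear system (I - Q) h = 1:
  [7/8, -1/4, -1/8] . (h_X, h_Y, h_Z) = 1
  [-1/8, 3/4, -1/2] . (h_X, h_Y, h_Z) = 1
  [-1/4, -1/2, 7/8] . (h_X, h_Y, h_Z) = 1

Solving yields:
  h_X = 58/17
  h_Y = 91/17
  h_Z = 88/17

Starting state is Y, so the expected hitting time is h_Y = 91/17.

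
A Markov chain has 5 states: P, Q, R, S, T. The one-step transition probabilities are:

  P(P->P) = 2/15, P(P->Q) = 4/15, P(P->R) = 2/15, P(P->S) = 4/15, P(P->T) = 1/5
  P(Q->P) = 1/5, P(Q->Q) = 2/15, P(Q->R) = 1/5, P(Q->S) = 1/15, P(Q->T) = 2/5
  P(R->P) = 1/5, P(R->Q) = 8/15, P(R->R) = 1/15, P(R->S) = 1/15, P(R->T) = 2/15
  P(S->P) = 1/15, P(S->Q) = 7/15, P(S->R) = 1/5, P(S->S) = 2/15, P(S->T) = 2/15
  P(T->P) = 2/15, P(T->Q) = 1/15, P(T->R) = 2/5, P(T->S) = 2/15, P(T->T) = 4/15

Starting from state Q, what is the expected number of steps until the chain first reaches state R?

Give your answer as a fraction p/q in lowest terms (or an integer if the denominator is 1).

Let h_i = expected steps to first reach R from state i.
Boundary: h_R = 0.
First-step equations for the other states:
  h_P = 1 + 2/15*h_P + 4/15*h_Q + 2/15*h_R + 4/15*h_S + 1/5*h_T
  h_Q = 1 + 1/5*h_P + 2/15*h_Q + 1/5*h_R + 1/15*h_S + 2/5*h_T
  h_S = 1 + 1/15*h_P + 7/15*h_Q + 1/5*h_R + 2/15*h_S + 2/15*h_T
  h_T = 1 + 2/15*h_P + 1/15*h_Q + 2/5*h_R + 2/15*h_S + 4/15*h_T

Substituting h_R = 0 and rearranging gives the linear system (I - Q) h = 1:
  [13/15, -4/15, -4/15, -1/5] . (h_P, h_Q, h_S, h_T) = 1
  [-1/5, 13/15, -1/15, -2/5] . (h_P, h_Q, h_S, h_T) = 1
  [-1/15, -7/15, 13/15, -2/15] . (h_P, h_Q, h_S, h_T) = 1
  [-2/15, -1/15, -2/15, 11/15] . (h_P, h_Q, h_S, h_T) = 1

Solving yields:
  h_P = 10795/2437
  h_Q = 9785/2437
  h_S = 10145/2437
  h_T = 8020/2437

Starting state is Q, so the expected hitting time is h_Q = 9785/2437.

Answer: 9785/2437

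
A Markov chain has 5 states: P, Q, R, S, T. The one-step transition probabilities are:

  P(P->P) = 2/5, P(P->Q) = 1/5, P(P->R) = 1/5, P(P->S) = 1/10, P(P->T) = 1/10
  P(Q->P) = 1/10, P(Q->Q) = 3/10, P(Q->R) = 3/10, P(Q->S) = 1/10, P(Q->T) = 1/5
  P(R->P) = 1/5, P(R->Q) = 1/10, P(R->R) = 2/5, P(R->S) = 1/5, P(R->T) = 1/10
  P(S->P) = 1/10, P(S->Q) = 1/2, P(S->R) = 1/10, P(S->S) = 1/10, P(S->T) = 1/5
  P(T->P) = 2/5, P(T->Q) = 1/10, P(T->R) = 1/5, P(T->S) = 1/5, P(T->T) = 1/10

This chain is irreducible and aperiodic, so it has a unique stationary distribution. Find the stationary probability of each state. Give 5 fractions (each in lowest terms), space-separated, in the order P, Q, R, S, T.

The stationary distribution satisfies pi = pi * P, i.e.:
  pi_P = 2/5*pi_P + 1/10*pi_Q + 1/5*pi_R + 1/10*pi_S + 2/5*pi_T
  pi_Q = 1/5*pi_P + 3/10*pi_Q + 1/10*pi_R + 1/2*pi_S + 1/10*pi_T
  pi_R = 1/5*pi_P + 3/10*pi_Q + 2/5*pi_R + 1/10*pi_S + 1/5*pi_T
  pi_S = 1/10*pi_P + 1/10*pi_Q + 1/5*pi_R + 1/10*pi_S + 1/5*pi_T
  pi_T = 1/10*pi_P + 1/5*pi_Q + 1/10*pi_R + 1/5*pi_S + 1/10*pi_T
with normalization: pi_P + pi_Q + pi_R + pi_S + pi_T = 1.

Using the first 4 balance equations plus normalization, the linear system A*pi = b is:
  [-3/5, 1/10, 1/5, 1/10, 2/5] . pi = 0
  [1/5, -7/10, 1/10, 1/2, 1/10] . pi = 0
  [1/5, 3/10, -3/5, 1/10, 1/5] . pi = 0
  [1/10, 1/10, 1/5, -9/10, 1/5] . pi = 0
  [1, 1, 1, 1, 1] . pi = 1

Solving yields:
  pi_P = 73/306
  pi_Q = 275/1224
  pi_R = 319/1224
  pi_S = 19/136
  pi_T = 167/1224

Verification (pi * P):
  73/306*2/5 + 275/1224*1/10 + 319/1224*1/5 + 19/136*1/10 + 167/1224*2/5 = 73/306 = pi_P  (ok)
  73/306*1/5 + 275/1224*3/10 + 319/1224*1/10 + 19/136*1/2 + 167/1224*1/10 = 275/1224 = pi_Q  (ok)
  73/306*1/5 + 275/1224*3/10 + 319/1224*2/5 + 19/136*1/10 + 167/1224*1/5 = 319/1224 = pi_R  (ok)
  73/306*1/10 + 275/1224*1/10 + 319/1224*1/5 + 19/136*1/10 + 167/1224*1/5 = 19/136 = pi_S  (ok)
  73/306*1/10 + 275/1224*1/5 + 319/1224*1/10 + 19/136*1/5 + 167/1224*1/10 = 167/1224 = pi_T  (ok)

Answer: 73/306 275/1224 319/1224 19/136 167/1224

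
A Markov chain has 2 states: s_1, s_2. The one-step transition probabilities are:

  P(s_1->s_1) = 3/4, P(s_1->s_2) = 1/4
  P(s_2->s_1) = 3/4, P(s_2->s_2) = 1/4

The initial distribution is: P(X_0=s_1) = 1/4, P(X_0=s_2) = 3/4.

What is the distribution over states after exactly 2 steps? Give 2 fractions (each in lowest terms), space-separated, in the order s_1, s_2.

Propagating the distribution step by step (d_{t+1} = d_t * P):
d_0 = (s_1=1/4, s_2=3/4)
  d_1[s_1] = 1/4*3/4 + 3/4*3/4 = 3/4
  d_1[s_2] = 1/4*1/4 + 3/4*1/4 = 1/4
d_1 = (s_1=3/4, s_2=1/4)
  d_2[s_1] = 3/4*3/4 + 1/4*3/4 = 3/4
  d_2[s_2] = 3/4*1/4 + 1/4*1/4 = 1/4
d_2 = (s_1=3/4, s_2=1/4)

Answer: 3/4 1/4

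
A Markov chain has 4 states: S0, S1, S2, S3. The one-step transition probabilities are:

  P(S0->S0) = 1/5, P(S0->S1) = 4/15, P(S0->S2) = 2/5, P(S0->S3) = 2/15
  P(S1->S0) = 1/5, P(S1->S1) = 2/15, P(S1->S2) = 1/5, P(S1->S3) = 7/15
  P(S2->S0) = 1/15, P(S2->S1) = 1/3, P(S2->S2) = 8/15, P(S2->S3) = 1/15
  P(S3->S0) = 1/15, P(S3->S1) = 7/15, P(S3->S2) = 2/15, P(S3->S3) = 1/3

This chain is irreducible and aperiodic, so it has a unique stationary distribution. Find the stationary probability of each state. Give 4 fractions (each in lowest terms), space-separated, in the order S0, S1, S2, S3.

Answer: 25/203 61/203 9/29 54/203

Derivation:
The stationary distribution satisfies pi = pi * P, i.e.:
  pi_S0 = 1/5*pi_S0 + 1/5*pi_S1 + 1/15*pi_S2 + 1/15*pi_S3
  pi_S1 = 4/15*pi_S0 + 2/15*pi_S1 + 1/3*pi_S2 + 7/15*pi_S3
  pi_S2 = 2/5*pi_S0 + 1/5*pi_S1 + 8/15*pi_S2 + 2/15*pi_S3
  pi_S3 = 2/15*pi_S0 + 7/15*pi_S1 + 1/15*pi_S2 + 1/3*pi_S3
with normalization: pi_S0 + pi_S1 + pi_S2 + pi_S3 = 1.

Using the first 3 balance equations plus normalization, the linear system A*pi = b is:
  [-4/5, 1/5, 1/15, 1/15] . pi = 0
  [4/15, -13/15, 1/3, 7/15] . pi = 0
  [2/5, 1/5, -7/15, 2/15] . pi = 0
  [1, 1, 1, 1] . pi = 1

Solving yields:
  pi_S0 = 25/203
  pi_S1 = 61/203
  pi_S2 = 9/29
  pi_S3 = 54/203

Verification (pi * P):
  25/203*1/5 + 61/203*1/5 + 9/29*1/15 + 54/203*1/15 = 25/203 = pi_S0  (ok)
  25/203*4/15 + 61/203*2/15 + 9/29*1/3 + 54/203*7/15 = 61/203 = pi_S1  (ok)
  25/203*2/5 + 61/203*1/5 + 9/29*8/15 + 54/203*2/15 = 9/29 = pi_S2  (ok)
  25/203*2/15 + 61/203*7/15 + 9/29*1/15 + 54/203*1/3 = 54/203 = pi_S3  (ok)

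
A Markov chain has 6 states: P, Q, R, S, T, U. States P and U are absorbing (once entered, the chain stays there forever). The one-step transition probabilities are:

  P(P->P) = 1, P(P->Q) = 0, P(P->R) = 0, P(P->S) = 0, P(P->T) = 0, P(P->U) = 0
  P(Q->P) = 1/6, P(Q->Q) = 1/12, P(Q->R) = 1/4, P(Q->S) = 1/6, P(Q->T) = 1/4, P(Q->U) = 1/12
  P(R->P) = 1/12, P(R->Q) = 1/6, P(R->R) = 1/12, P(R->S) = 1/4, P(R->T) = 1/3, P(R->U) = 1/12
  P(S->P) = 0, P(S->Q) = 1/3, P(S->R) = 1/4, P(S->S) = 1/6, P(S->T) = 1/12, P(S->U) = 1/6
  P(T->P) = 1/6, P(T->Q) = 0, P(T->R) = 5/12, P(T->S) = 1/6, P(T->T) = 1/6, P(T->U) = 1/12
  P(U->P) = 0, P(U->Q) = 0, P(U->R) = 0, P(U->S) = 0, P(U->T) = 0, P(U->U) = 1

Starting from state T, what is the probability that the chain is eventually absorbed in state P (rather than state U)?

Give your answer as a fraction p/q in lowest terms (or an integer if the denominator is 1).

Answer: 590/1111

Derivation:
Let a_i = P(absorbed in P | start in state i).
Boundary conditions: a_P = 1, a_U = 0.
For each transient state i, a_i = sum_j P(i->j) * a_j:
  a_Q = 1/6*a_P + 1/12*a_Q + 1/4*a_R + 1/6*a_S + 1/4*a_T + 1/12*a_U
  a_R = 1/12*a_P + 1/6*a_Q + 1/12*a_R + 1/4*a_S + 1/3*a_T + 1/12*a_U
  a_S = 0*a_P + 1/3*a_Q + 1/4*a_R + 1/6*a_S + 1/12*a_T + 1/6*a_U
  a_T = 1/6*a_P + 0*a_Q + 5/12*a_R + 1/6*a_S + 1/6*a_T + 1/12*a_U

Substituting a_P = 1 and a_U = 0, rearrange to (I - Q) a = r where r[i] = P(i -> P):
  [11/12, -1/4, -1/6, -1/4] . (a_Q, a_R, a_S, a_T) = 1/6
  [-1/6, 11/12, -1/4, -1/3] . (a_Q, a_R, a_S, a_T) = 1/12
  [-1/3, -1/4, 5/6, -1/12] . (a_Q, a_R, a_S, a_T) = 0
  [0, -5/12, -1/6, 5/6] . (a_Q, a_R, a_S, a_T) = 1/6

Solving yields:
  a_Q = 2986/5555
  a_R = 2752/5555
  a_S = 463/1111
  a_T = 590/1111

Starting state is T, so the absorption probability is a_T = 590/1111.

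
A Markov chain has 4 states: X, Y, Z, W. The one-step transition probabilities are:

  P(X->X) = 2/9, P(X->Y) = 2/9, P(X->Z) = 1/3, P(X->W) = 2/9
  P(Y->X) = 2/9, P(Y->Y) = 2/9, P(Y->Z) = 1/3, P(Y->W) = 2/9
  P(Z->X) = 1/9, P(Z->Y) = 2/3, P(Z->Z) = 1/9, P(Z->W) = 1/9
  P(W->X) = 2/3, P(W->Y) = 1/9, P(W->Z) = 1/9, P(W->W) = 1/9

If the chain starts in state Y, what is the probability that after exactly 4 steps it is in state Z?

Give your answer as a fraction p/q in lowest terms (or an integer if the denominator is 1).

Computing P^4 by repeated multiplication:
P^1 =
  X: [2/9, 2/9, 1/3, 2/9]
  Y: [2/9, 2/9, 1/3, 2/9]
  Z: [1/9, 2/3, 1/9, 1/9]
  W: [2/3, 1/9, 1/9, 1/9]
P^2 =
  X: [23/81, 28/81, 17/81, 13/81]
  Y: [23/81, 28/81, 17/81, 13/81]
  Z: [7/27, 7/27, 23/81, 16/81]
  W: [7/27, 7/27, 23/81, 16/81]
P^3 =
  X: [197/729, 217/729, 61/243, 44/243]
  Y: [197/729, 217/729, 61/243, 44/243]
  Z: [203/729, 238/729, 55/243, 41/243]
  W: [203/729, 238/729, 55/243, 41/243]
P^4 =
  X: [601/2187, 686/2187, 173/729, 127/729]
  Y: [601/2187, 686/2187, 173/729, 127/729]
  Z: [595/2187, 665/2187, 179/729, 130/729]
  W: [595/2187, 665/2187, 179/729, 130/729]

(P^4)[Y -> Z] = 173/729

Answer: 173/729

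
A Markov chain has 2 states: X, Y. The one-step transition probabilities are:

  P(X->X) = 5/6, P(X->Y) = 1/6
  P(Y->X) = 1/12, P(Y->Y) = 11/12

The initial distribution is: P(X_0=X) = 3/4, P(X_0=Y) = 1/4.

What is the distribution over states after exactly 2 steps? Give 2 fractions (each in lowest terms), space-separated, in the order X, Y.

Answer: 109/192 83/192

Derivation:
Propagating the distribution step by step (d_{t+1} = d_t * P):
d_0 = (X=3/4, Y=1/4)
  d_1[X] = 3/4*5/6 + 1/4*1/12 = 31/48
  d_1[Y] = 3/4*1/6 + 1/4*11/12 = 17/48
d_1 = (X=31/48, Y=17/48)
  d_2[X] = 31/48*5/6 + 17/48*1/12 = 109/192
  d_2[Y] = 31/48*1/6 + 17/48*11/12 = 83/192
d_2 = (X=109/192, Y=83/192)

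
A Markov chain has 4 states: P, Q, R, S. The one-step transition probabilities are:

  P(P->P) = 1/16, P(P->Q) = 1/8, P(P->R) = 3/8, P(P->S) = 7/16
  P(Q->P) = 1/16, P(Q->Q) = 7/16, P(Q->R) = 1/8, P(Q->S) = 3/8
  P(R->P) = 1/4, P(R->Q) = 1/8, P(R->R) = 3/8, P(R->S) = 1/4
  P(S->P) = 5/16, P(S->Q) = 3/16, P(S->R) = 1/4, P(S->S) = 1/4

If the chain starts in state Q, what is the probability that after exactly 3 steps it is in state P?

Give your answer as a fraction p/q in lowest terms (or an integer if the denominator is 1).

Computing P^3 by repeated multiplication:
P^1 =
  P: [1/16, 1/8, 3/8, 7/16]
  Q: [1/16, 7/16, 1/8, 3/8]
  R: [1/4, 1/8, 3/8, 1/4]
  S: [5/16, 3/16, 1/4, 1/4]
P^2 =
  P: [31/128, 49/256, 37/128, 71/256]
  Q: [23/128, 73/256, 7/32, 81/256]
  R: [25/128, 23/128, 5/16, 5/16]
  S: [11/64, 51/256, 19/64, 85/256]
P^3 =
  P: [381/2048, 207/1024, 599/2048, 327/1024]
  Q: [187/1024, 479/2048, 541/2048, 327/1024]
  R: [51/256, 411/2048, 149/512, 633/2048]
  S: [103/512, 213/1024, 581/2048, 629/2048]

(P^3)[Q -> P] = 187/1024

Answer: 187/1024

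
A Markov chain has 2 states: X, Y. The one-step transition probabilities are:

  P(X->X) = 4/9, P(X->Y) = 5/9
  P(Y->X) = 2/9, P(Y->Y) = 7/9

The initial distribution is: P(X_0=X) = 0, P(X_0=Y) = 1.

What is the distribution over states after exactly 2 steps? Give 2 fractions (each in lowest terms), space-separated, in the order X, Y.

Answer: 22/81 59/81

Derivation:
Propagating the distribution step by step (d_{t+1} = d_t * P):
d_0 = (X=0, Y=1)
  d_1[X] = 0*4/9 + 1*2/9 = 2/9
  d_1[Y] = 0*5/9 + 1*7/9 = 7/9
d_1 = (X=2/9, Y=7/9)
  d_2[X] = 2/9*4/9 + 7/9*2/9 = 22/81
  d_2[Y] = 2/9*5/9 + 7/9*7/9 = 59/81
d_2 = (X=22/81, Y=59/81)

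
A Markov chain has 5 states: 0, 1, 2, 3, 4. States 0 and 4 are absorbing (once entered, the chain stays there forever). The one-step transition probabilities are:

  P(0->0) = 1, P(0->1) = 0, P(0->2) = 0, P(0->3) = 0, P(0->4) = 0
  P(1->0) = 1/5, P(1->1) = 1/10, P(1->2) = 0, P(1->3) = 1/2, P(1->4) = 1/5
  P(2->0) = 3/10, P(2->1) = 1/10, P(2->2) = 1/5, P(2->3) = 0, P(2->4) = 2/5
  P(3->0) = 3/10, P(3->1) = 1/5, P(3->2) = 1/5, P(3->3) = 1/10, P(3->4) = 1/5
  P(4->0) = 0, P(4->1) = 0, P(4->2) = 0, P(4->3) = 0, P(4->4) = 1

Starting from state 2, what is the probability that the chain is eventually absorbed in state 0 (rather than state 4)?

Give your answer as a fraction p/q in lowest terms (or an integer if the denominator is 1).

Let a_i = P(absorbed in 0 | start in state i).
Boundary conditions: a_0 = 1, a_4 = 0.
For each transient state i, a_i = sum_j P(i->j) * a_j:
  a_1 = 1/5*a_0 + 1/10*a_1 + 0*a_2 + 1/2*a_3 + 1/5*a_4
  a_2 = 3/10*a_0 + 1/10*a_1 + 1/5*a_2 + 0*a_3 + 2/5*a_4
  a_3 = 3/10*a_0 + 1/5*a_1 + 1/5*a_2 + 1/10*a_3 + 1/5*a_4

Substituting a_0 = 1 and a_4 = 0, rearrange to (I - Q) a = r where r[i] = P(i -> 0):
  [9/10, 0, -1/2] . (a_1, a_2, a_3) = 1/5
  [-1/10, 4/5, 0] . (a_1, a_2, a_3) = 3/10
  [-1/5, -1/5, 9/10] . (a_1, a_2, a_3) = 3/10

Solving yields:
  a_1 = 49/93
  a_2 = 41/93
  a_3 = 17/31

Starting state is 2, so the absorption probability is a_2 = 41/93.

Answer: 41/93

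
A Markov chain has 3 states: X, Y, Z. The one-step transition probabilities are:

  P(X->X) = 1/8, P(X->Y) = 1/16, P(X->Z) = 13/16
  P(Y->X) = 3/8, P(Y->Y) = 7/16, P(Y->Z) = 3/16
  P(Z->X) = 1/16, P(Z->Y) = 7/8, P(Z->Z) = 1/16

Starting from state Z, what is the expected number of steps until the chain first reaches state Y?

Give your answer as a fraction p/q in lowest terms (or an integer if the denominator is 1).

Answer: 240/197

Derivation:
Let h_i = expected steps to first reach Y from state i.
Boundary: h_Y = 0.
First-step equations for the other states:
  h_X = 1 + 1/8*h_X + 1/16*h_Y + 13/16*h_Z
  h_Z = 1 + 1/16*h_X + 7/8*h_Y + 1/16*h_Z

Substituting h_Y = 0 and rearranging gives the linear system (I - Q) h = 1:
  [7/8, -13/16] . (h_X, h_Z) = 1
  [-1/16, 15/16] . (h_X, h_Z) = 1

Solving yields:
  h_X = 448/197
  h_Z = 240/197

Starting state is Z, so the expected hitting time is h_Z = 240/197.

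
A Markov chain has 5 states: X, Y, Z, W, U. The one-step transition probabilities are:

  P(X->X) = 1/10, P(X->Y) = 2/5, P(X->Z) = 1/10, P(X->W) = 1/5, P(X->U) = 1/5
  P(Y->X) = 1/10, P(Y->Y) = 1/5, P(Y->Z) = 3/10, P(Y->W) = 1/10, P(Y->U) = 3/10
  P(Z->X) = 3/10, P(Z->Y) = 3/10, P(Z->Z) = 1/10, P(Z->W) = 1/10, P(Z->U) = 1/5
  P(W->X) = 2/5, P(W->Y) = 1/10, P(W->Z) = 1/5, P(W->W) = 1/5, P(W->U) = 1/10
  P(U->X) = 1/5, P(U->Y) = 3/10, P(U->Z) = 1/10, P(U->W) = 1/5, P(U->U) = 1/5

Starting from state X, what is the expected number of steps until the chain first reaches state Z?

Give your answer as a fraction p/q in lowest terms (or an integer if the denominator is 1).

Let h_i = expected steps to first reach Z from state i.
Boundary: h_Z = 0.
First-step equations for the other states:
  h_X = 1 + 1/10*h_X + 2/5*h_Y + 1/10*h_Z + 1/5*h_W + 1/5*h_U
  h_Y = 1 + 1/10*h_X + 1/5*h_Y + 3/10*h_Z + 1/10*h_W + 3/10*h_U
  h_W = 1 + 2/5*h_X + 1/10*h_Y + 1/5*h_Z + 1/5*h_W + 1/10*h_U
  h_U = 1 + 1/5*h_X + 3/10*h_Y + 1/10*h_Z + 1/5*h_W + 1/5*h_U

Substituting h_Z = 0 and rearranging gives the linear system (I - Q) h = 1:
  [9/10, -2/5, -1/5, -1/5] . (h_X, h_Y, h_W, h_U) = 1
  [-1/10, 4/5, -1/10, -3/10] . (h_X, h_Y, h_W, h_U) = 1
  [-2/5, -1/10, 4/5, -1/10] . (h_X, h_Y, h_W, h_U) = 1
  [-1/5, -3/10, -1/5, 4/5] . (h_X, h_Y, h_W, h_U) = 1

Solving yields:
  h_X = 11810/2029
  h_Y = 9910/2029
  h_W = 11180/2029
  h_U = 12000/2029

Starting state is X, so the expected hitting time is h_X = 11810/2029.

Answer: 11810/2029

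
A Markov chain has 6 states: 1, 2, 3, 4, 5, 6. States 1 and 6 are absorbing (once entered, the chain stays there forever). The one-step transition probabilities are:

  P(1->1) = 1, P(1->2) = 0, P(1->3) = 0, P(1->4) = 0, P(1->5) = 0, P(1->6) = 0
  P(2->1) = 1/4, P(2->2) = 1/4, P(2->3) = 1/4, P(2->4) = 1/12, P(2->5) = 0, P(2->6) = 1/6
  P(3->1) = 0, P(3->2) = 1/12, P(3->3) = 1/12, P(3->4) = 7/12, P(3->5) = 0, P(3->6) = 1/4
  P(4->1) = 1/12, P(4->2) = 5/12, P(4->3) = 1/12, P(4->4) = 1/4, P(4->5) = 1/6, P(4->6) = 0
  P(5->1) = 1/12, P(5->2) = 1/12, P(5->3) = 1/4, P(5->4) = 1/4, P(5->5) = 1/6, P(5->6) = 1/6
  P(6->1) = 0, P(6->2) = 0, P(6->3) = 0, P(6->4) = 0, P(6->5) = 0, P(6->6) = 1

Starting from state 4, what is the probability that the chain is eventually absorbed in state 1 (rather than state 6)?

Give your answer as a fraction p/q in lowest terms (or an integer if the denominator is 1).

Answer: 243/448

Derivation:
Let a_i = P(absorbed in 1 | start in state i).
Boundary conditions: a_1 = 1, a_6 = 0.
For each transient state i, a_i = sum_j P(i->j) * a_j:
  a_2 = 1/4*a_1 + 1/4*a_2 + 1/4*a_3 + 1/12*a_4 + 0*a_5 + 1/6*a_6
  a_3 = 0*a_1 + 1/12*a_2 + 1/12*a_3 + 7/12*a_4 + 0*a_5 + 1/4*a_6
  a_4 = 1/12*a_1 + 5/12*a_2 + 1/12*a_3 + 1/4*a_4 + 1/6*a_5 + 0*a_6
  a_5 = 1/12*a_1 + 1/12*a_2 + 1/4*a_3 + 1/4*a_4 + 1/6*a_5 + 1/6*a_6

Substituting a_1 = 1 and a_6 = 0, rearrange to (I - Q) a = r where r[i] = P(i -> 1):
  [3/4, -1/4, -1/12, 0] . (a_2, a_3, a_4, a_5) = 1/4
  [-1/12, 11/12, -7/12, 0] . (a_2, a_3, a_4, a_5) = 0
  [-5/12, -1/12, 3/4, -1/6] . (a_2, a_3, a_4, a_5) = 1/12
  [-1/12, -1/4, -1/4, 5/6] . (a_2, a_3, a_4, a_5) = 1/12

Solving yields:
  a_2 = 235/448
  a_3 = 11/28
  a_4 = 243/448
  a_5 = 97/224

Starting state is 4, so the absorption probability is a_4 = 243/448.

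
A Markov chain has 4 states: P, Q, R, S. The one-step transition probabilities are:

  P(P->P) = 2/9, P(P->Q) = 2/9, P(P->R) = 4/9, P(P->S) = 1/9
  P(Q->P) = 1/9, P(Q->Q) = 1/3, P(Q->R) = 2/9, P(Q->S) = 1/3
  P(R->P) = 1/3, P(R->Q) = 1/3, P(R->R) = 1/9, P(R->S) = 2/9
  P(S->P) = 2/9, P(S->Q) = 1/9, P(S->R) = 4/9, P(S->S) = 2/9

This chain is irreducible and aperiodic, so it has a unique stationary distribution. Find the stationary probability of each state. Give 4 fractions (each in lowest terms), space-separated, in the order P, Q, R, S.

The stationary distribution satisfies pi = pi * P, i.e.:
  pi_P = 2/9*pi_P + 1/9*pi_Q + 1/3*pi_R + 2/9*pi_S
  pi_Q = 2/9*pi_P + 1/3*pi_Q + 1/3*pi_R + 1/9*pi_S
  pi_R = 4/9*pi_P + 2/9*pi_Q + 1/9*pi_R + 4/9*pi_S
  pi_S = 1/9*pi_P + 1/3*pi_Q + 2/9*pi_R + 2/9*pi_S
with normalization: pi_P + pi_Q + pi_R + pi_S = 1.

Using the first 3 balance equations plus normalization, the linear system A*pi = b is:
  [-7/9, 1/9, 1/3, 2/9] . pi = 0
  [2/9, -2/3, 1/3, 1/9] . pi = 0
  [4/9, 2/9, -8/9, 4/9] . pi = 0
  [1, 1, 1, 1] . pi = 1

Solving yields:
  pi_P = 7/31
  pi_Q = 8/31
  pi_R = 9/31
  pi_S = 7/31

Verification (pi * P):
  7/31*2/9 + 8/31*1/9 + 9/31*1/3 + 7/31*2/9 = 7/31 = pi_P  (ok)
  7/31*2/9 + 8/31*1/3 + 9/31*1/3 + 7/31*1/9 = 8/31 = pi_Q  (ok)
  7/31*4/9 + 8/31*2/9 + 9/31*1/9 + 7/31*4/9 = 9/31 = pi_R  (ok)
  7/31*1/9 + 8/31*1/3 + 9/31*2/9 + 7/31*2/9 = 7/31 = pi_S  (ok)

Answer: 7/31 8/31 9/31 7/31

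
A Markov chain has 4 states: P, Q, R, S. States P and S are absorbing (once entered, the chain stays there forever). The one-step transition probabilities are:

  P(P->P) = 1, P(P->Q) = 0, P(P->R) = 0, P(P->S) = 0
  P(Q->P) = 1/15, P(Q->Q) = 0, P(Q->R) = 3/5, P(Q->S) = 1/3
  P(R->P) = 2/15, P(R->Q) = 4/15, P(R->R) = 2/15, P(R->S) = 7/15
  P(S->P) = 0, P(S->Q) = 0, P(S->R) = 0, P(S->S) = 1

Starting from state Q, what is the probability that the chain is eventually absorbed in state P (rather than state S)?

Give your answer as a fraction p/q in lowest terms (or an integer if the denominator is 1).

Answer: 31/159

Derivation:
Let a_i = P(absorbed in P | start in state i).
Boundary conditions: a_P = 1, a_S = 0.
For each transient state i, a_i = sum_j P(i->j) * a_j:
  a_Q = 1/15*a_P + 0*a_Q + 3/5*a_R + 1/3*a_S
  a_R = 2/15*a_P + 4/15*a_Q + 2/15*a_R + 7/15*a_S

Substituting a_P = 1 and a_S = 0, rearrange to (I - Q) a = r where r[i] = P(i -> P):
  [1, -3/5] . (a_Q, a_R) = 1/15
  [-4/15, 13/15] . (a_Q, a_R) = 2/15

Solving yields:
  a_Q = 31/159
  a_R = 34/159

Starting state is Q, so the absorption probability is a_Q = 31/159.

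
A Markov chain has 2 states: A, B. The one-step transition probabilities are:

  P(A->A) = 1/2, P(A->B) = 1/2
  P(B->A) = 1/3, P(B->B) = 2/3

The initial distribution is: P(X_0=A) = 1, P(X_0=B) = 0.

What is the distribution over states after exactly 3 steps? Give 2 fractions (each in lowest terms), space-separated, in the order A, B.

Answer: 29/72 43/72

Derivation:
Propagating the distribution step by step (d_{t+1} = d_t * P):
d_0 = (A=1, B=0)
  d_1[A] = 1*1/2 + 0*1/3 = 1/2
  d_1[B] = 1*1/2 + 0*2/3 = 1/2
d_1 = (A=1/2, B=1/2)
  d_2[A] = 1/2*1/2 + 1/2*1/3 = 5/12
  d_2[B] = 1/2*1/2 + 1/2*2/3 = 7/12
d_2 = (A=5/12, B=7/12)
  d_3[A] = 5/12*1/2 + 7/12*1/3 = 29/72
  d_3[B] = 5/12*1/2 + 7/12*2/3 = 43/72
d_3 = (A=29/72, B=43/72)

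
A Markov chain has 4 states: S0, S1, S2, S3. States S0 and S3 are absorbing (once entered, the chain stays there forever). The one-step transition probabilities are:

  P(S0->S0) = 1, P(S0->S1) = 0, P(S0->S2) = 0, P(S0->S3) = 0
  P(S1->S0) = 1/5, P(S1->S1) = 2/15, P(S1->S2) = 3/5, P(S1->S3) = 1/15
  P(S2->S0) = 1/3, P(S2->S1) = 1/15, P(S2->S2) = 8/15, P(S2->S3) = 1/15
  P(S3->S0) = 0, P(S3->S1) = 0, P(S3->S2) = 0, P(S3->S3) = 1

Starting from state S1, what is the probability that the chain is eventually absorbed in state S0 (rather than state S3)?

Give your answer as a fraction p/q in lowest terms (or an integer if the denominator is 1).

Answer: 33/41

Derivation:
Let a_i = P(absorbed in S0 | start in state i).
Boundary conditions: a_S0 = 1, a_S3 = 0.
For each transient state i, a_i = sum_j P(i->j) * a_j:
  a_S1 = 1/5*a_S0 + 2/15*a_S1 + 3/5*a_S2 + 1/15*a_S3
  a_S2 = 1/3*a_S0 + 1/15*a_S1 + 8/15*a_S2 + 1/15*a_S3

Substituting a_S0 = 1 and a_S3 = 0, rearrange to (I - Q) a = r where r[i] = P(i -> S0):
  [13/15, -3/5] . (a_S1, a_S2) = 1/5
  [-1/15, 7/15] . (a_S1, a_S2) = 1/3

Solving yields:
  a_S1 = 33/41
  a_S2 = 34/41

Starting state is S1, so the absorption probability is a_S1 = 33/41.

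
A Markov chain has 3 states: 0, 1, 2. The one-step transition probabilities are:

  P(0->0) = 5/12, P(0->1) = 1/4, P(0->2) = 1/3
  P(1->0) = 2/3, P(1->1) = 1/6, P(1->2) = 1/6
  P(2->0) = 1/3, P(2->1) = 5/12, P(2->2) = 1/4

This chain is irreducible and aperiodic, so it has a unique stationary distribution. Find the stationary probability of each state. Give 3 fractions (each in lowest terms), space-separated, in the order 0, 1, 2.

Answer: 80/173 47/173 46/173

Derivation:
The stationary distribution satisfies pi = pi * P, i.e.:
  pi_0 = 5/12*pi_0 + 2/3*pi_1 + 1/3*pi_2
  pi_1 = 1/4*pi_0 + 1/6*pi_1 + 5/12*pi_2
  pi_2 = 1/3*pi_0 + 1/6*pi_1 + 1/4*pi_2
with normalization: pi_0 + pi_1 + pi_2 = 1.

Using the first 2 balance equations plus normalization, the linear system A*pi = b is:
  [-7/12, 2/3, 1/3] . pi = 0
  [1/4, -5/6, 5/12] . pi = 0
  [1, 1, 1] . pi = 1

Solving yields:
  pi_0 = 80/173
  pi_1 = 47/173
  pi_2 = 46/173

Verification (pi * P):
  80/173*5/12 + 47/173*2/3 + 46/173*1/3 = 80/173 = pi_0  (ok)
  80/173*1/4 + 47/173*1/6 + 46/173*5/12 = 47/173 = pi_1  (ok)
  80/173*1/3 + 47/173*1/6 + 46/173*1/4 = 46/173 = pi_2  (ok)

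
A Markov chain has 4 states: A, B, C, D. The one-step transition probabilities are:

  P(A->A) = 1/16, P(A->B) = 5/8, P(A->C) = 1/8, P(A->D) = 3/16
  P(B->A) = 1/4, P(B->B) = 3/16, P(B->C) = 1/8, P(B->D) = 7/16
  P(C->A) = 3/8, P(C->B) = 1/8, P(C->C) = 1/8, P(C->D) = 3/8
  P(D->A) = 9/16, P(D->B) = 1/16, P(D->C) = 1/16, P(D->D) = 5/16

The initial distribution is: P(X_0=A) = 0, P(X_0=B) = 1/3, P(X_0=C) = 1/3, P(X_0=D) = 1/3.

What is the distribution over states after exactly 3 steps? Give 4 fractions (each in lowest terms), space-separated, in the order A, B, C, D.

Answer: 603/2048 3433/12288 439/4096 245/768

Derivation:
Propagating the distribution step by step (d_{t+1} = d_t * P):
d_0 = (A=0, B=1/3, C=1/3, D=1/3)
  d_1[A] = 0*1/16 + 1/3*1/4 + 1/3*3/8 + 1/3*9/16 = 19/48
  d_1[B] = 0*5/8 + 1/3*3/16 + 1/3*1/8 + 1/3*1/16 = 1/8
  d_1[C] = 0*1/8 + 1/3*1/8 + 1/3*1/8 + 1/3*1/16 = 5/48
  d_1[D] = 0*3/16 + 1/3*7/16 + 1/3*3/8 + 1/3*5/16 = 3/8
d_1 = (A=19/48, B=1/8, C=5/48, D=3/8)
  d_2[A] = 19/48*1/16 + 1/8*1/4 + 5/48*3/8 + 3/8*9/16 = 235/768
  d_2[B] = 19/48*5/8 + 1/8*3/16 + 5/48*1/8 + 3/8*1/16 = 59/192
  d_2[C] = 19/48*1/8 + 1/8*1/8 + 5/48*1/8 + 3/8*1/16 = 13/128
  d_2[D] = 19/48*3/16 + 1/8*7/16 + 5/48*3/8 + 3/8*5/16 = 73/256
d_2 = (A=235/768, B=59/192, C=13/128, D=73/256)
  d_3[A] = 235/768*1/16 + 59/192*1/4 + 13/128*3/8 + 73/256*9/16 = 603/2048
  d_3[B] = 235/768*5/8 + 59/192*3/16 + 13/128*1/8 + 73/256*1/16 = 3433/12288
  d_3[C] = 235/768*1/8 + 59/192*1/8 + 13/128*1/8 + 73/256*1/16 = 439/4096
  d_3[D] = 235/768*3/16 + 59/192*7/16 + 13/128*3/8 + 73/256*5/16 = 245/768
d_3 = (A=603/2048, B=3433/12288, C=439/4096, D=245/768)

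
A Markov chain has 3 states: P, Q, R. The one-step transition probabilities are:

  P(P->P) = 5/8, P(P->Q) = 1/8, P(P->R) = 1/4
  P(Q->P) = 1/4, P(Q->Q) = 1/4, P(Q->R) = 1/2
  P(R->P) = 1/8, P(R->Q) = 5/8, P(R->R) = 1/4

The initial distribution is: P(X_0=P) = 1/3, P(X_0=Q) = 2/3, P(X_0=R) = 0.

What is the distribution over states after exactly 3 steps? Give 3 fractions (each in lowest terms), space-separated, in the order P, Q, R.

Propagating the distribution step by step (d_{t+1} = d_t * P):
d_0 = (P=1/3, Q=2/3, R=0)
  d_1[P] = 1/3*5/8 + 2/3*1/4 + 0*1/8 = 3/8
  d_1[Q] = 1/3*1/8 + 2/3*1/4 + 0*5/8 = 5/24
  d_1[R] = 1/3*1/4 + 2/3*1/2 + 0*1/4 = 5/12
d_1 = (P=3/8, Q=5/24, R=5/12)
  d_2[P] = 3/8*5/8 + 5/24*1/4 + 5/12*1/8 = 65/192
  d_2[Q] = 3/8*1/8 + 5/24*1/4 + 5/12*5/8 = 23/64
  d_2[R] = 3/8*1/4 + 5/24*1/2 + 5/12*1/4 = 29/96
d_2 = (P=65/192, Q=23/64, R=29/96)
  d_3[P] = 65/192*5/8 + 23/64*1/4 + 29/96*1/8 = 521/1536
  d_3[Q] = 65/192*1/8 + 23/64*1/4 + 29/96*5/8 = 493/1536
  d_3[R] = 65/192*1/4 + 23/64*1/2 + 29/96*1/4 = 87/256
d_3 = (P=521/1536, Q=493/1536, R=87/256)

Answer: 521/1536 493/1536 87/256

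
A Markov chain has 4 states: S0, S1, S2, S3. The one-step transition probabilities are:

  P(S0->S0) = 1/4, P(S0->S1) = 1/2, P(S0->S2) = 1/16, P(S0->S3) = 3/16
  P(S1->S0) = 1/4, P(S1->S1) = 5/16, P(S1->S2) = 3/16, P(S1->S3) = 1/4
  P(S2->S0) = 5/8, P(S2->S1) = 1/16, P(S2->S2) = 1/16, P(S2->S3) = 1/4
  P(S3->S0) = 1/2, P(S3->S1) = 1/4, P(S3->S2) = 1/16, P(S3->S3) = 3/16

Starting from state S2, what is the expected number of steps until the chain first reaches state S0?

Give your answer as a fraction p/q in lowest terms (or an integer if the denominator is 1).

Answer: 544/295

Derivation:
Let h_i = expected steps to first reach S0 from state i.
Boundary: h_S0 = 0.
First-step equations for the other states:
  h_S1 = 1 + 1/4*h_S0 + 5/16*h_S1 + 3/16*h_S2 + 1/4*h_S3
  h_S2 = 1 + 5/8*h_S0 + 1/16*h_S1 + 1/16*h_S2 + 1/4*h_S3
  h_S3 = 1 + 1/2*h_S0 + 1/4*h_S1 + 1/16*h_S2 + 3/16*h_S3

Substituting h_S0 = 0 and rearranging gives the linear system (I - Q) h = 1:
  [11/16, -3/16, -1/4] . (h_S1, h_S2, h_S3) = 1
  [-1/16, 15/16, -1/4] . (h_S1, h_S2, h_S3) = 1
  [-1/4, -1/16, 13/16] . (h_S1, h_S2, h_S3) = 1

Solving yields:
  h_S1 = 816/295
  h_S2 = 544/295
  h_S3 = 656/295

Starting state is S2, so the expected hitting time is h_S2 = 544/295.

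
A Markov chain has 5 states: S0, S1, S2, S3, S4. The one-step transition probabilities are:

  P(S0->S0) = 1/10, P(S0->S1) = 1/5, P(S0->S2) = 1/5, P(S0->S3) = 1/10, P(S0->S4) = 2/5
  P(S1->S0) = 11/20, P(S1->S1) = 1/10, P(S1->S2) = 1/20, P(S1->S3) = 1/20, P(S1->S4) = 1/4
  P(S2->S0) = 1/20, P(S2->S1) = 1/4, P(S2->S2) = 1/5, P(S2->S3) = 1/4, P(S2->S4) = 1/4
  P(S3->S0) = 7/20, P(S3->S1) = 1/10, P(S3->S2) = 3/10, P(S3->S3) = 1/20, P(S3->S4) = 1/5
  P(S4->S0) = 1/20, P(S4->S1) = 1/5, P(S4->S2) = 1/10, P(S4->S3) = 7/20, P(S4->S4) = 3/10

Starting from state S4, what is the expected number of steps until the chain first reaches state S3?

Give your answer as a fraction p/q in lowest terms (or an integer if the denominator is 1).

Let h_i = expected steps to first reach S3 from state i.
Boundary: h_S3 = 0.
First-step equations for the other states:
  h_S0 = 1 + 1/10*h_S0 + 1/5*h_S1 + 1/5*h_S2 + 1/10*h_S3 + 2/5*h_S4
  h_S1 = 1 + 11/20*h_S0 + 1/10*h_S1 + 1/20*h_S2 + 1/20*h_S3 + 1/4*h_S4
  h_S2 = 1 + 1/20*h_S0 + 1/4*h_S1 + 1/5*h_S2 + 1/4*h_S3 + 1/4*h_S4
  h_S4 = 1 + 1/20*h_S0 + 1/5*h_S1 + 1/10*h_S2 + 7/20*h_S3 + 3/10*h_S4

Substituting h_S3 = 0 and rearranging gives the linear system (I - Q) h = 1:
  [9/10, -1/5, -1/5, -2/5] . (h_S0, h_S1, h_S2, h_S4) = 1
  [-11/20, 9/10, -1/20, -1/4] . (h_S0, h_S1, h_S2, h_S4) = 1
  [-1/20, -1/4, 4/5, -1/4] . (h_S0, h_S1, h_S2, h_S4) = 1
  [-1/20, -1/5, -1/10, 7/10] . (h_S0, h_S1, h_S2, h_S4) = 1

Solving yields:
  h_S0 = 4804/919
  h_S1 = 10477/1838
  h_S2 = 8523/1838
  h_S4 = 7523/1838

Starting state is S4, so the expected hitting time is h_S4 = 7523/1838.

Answer: 7523/1838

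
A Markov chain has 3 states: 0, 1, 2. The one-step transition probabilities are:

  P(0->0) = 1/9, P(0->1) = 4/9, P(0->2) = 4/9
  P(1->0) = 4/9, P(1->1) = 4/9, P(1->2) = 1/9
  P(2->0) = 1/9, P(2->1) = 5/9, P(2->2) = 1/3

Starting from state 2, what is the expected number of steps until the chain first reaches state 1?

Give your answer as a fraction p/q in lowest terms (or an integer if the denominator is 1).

Answer: 81/44

Derivation:
Let h_i = expected steps to first reach 1 from state i.
Boundary: h_1 = 0.
First-step equations for the other states:
  h_0 = 1 + 1/9*h_0 + 4/9*h_1 + 4/9*h_2
  h_2 = 1 + 1/9*h_0 + 5/9*h_1 + 1/3*h_2

Substituting h_1 = 0 and rearranging gives the linear system (I - Q) h = 1:
  [8/9, -4/9] . (h_0, h_2) = 1
  [-1/9, 2/3] . (h_0, h_2) = 1

Solving yields:
  h_0 = 45/22
  h_2 = 81/44

Starting state is 2, so the expected hitting time is h_2 = 81/44.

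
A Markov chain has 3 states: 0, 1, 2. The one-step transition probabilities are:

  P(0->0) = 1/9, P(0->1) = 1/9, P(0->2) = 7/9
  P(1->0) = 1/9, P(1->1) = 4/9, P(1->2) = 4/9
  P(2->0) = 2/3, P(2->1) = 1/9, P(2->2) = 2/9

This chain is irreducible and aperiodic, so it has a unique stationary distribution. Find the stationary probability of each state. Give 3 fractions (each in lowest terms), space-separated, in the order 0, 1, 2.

Answer: 31/84 1/6 13/28

Derivation:
The stationary distribution satisfies pi = pi * P, i.e.:
  pi_0 = 1/9*pi_0 + 1/9*pi_1 + 2/3*pi_2
  pi_1 = 1/9*pi_0 + 4/9*pi_1 + 1/9*pi_2
  pi_2 = 7/9*pi_0 + 4/9*pi_1 + 2/9*pi_2
with normalization: pi_0 + pi_1 + pi_2 = 1.

Using the first 2 balance equations plus normalization, the linear system A*pi = b is:
  [-8/9, 1/9, 2/3] . pi = 0
  [1/9, -5/9, 1/9] . pi = 0
  [1, 1, 1] . pi = 1

Solving yields:
  pi_0 = 31/84
  pi_1 = 1/6
  pi_2 = 13/28

Verification (pi * P):
  31/84*1/9 + 1/6*1/9 + 13/28*2/3 = 31/84 = pi_0  (ok)
  31/84*1/9 + 1/6*4/9 + 13/28*1/9 = 1/6 = pi_1  (ok)
  31/84*7/9 + 1/6*4/9 + 13/28*2/9 = 13/28 = pi_2  (ok)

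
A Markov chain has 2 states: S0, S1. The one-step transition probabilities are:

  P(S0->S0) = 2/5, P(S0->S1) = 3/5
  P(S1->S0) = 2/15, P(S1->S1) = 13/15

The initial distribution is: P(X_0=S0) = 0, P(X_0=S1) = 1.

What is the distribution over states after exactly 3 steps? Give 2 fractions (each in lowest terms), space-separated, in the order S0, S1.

Propagating the distribution step by step (d_{t+1} = d_t * P):
d_0 = (S0=0, S1=1)
  d_1[S0] = 0*2/5 + 1*2/15 = 2/15
  d_1[S1] = 0*3/5 + 1*13/15 = 13/15
d_1 = (S0=2/15, S1=13/15)
  d_2[S0] = 2/15*2/5 + 13/15*2/15 = 38/225
  d_2[S1] = 2/15*3/5 + 13/15*13/15 = 187/225
d_2 = (S0=38/225, S1=187/225)
  d_3[S0] = 38/225*2/5 + 187/225*2/15 = 602/3375
  d_3[S1] = 38/225*3/5 + 187/225*13/15 = 2773/3375
d_3 = (S0=602/3375, S1=2773/3375)

Answer: 602/3375 2773/3375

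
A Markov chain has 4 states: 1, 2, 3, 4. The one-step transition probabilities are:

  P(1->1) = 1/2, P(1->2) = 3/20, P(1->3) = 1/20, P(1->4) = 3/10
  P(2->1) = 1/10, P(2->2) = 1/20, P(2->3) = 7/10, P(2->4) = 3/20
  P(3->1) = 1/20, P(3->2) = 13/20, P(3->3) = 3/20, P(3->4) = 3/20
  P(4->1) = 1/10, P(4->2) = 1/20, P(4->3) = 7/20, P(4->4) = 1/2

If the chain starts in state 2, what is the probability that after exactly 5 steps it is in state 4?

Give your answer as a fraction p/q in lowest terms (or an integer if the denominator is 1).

Computing P^5 by repeated multiplication:
P^1 =
  1: [1/2, 3/20, 1/20, 3/10]
  2: [1/10, 1/20, 7/10, 3/20]
  3: [1/20, 13/20, 3/20, 3/20]
  4: [1/10, 1/20, 7/20, 1/2]
P^2 =
  1: [119/400, 13/100, 97/400, 33/100]
  2: [21/200, 12/25, 79/400, 87/400]
  3: [9/80, 29/200, 213/400, 21/100]
  4: [49/400, 27/100, 107/400, 17/50]
P^3 =
  1: [331/1600, 901/4000, 1031/4000, 2481/8000]
  2: [1057/8000, 179/1000, 447/1000, 387/1600]
  3: [947/8000, 1523/4000, 521/2000, 1923/8000]
  4: [217/1600, 891/4000, 1417/4000, 2299/8000]
P^4 =
  1: [13589/80000, 18027/80000, 12609/40000, 11583/40000]
  2: [261/2000, 26513/80000, 22689/80000, 10179/40000]
  3: [5373/40000, 17451/80000, 7913/20000, 20151/80000]
  4: [10923/80000, 22089/80000, 12657/40000, 10837/40000]
P^5 =
  1: [121747/800000, 204897/800000, 503783/1600000, 442929/1600000]
  2: [220831/1600000, 93287/400000, 118439/320000, 206913/800000]
  3: [53579/400000, 120329/400000, 491073/1600000, 82659/320000]
  4: [22207/160000, 202807/800000, 547829/1600000, 424487/1600000]

(P^5)[2 -> 4] = 206913/800000

Answer: 206913/800000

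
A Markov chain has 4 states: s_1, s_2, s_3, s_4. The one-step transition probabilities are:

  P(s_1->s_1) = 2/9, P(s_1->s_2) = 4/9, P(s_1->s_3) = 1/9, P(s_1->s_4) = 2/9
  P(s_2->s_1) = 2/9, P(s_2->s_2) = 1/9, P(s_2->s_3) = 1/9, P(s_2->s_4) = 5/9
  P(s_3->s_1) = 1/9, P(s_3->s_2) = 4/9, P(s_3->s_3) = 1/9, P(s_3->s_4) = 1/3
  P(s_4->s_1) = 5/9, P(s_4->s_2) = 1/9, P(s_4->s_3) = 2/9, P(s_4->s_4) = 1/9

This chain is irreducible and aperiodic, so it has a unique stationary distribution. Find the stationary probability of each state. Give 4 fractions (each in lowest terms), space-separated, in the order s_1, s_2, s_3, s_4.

The stationary distribution satisfies pi = pi * P, i.e.:
  pi_s_1 = 2/9*pi_s_1 + 2/9*pi_s_2 + 1/9*pi_s_3 + 5/9*pi_s_4
  pi_s_2 = 4/9*pi_s_1 + 1/9*pi_s_2 + 4/9*pi_s_3 + 1/9*pi_s_4
  pi_s_3 = 1/9*pi_s_1 + 1/9*pi_s_2 + 1/9*pi_s_3 + 2/9*pi_s_4
  pi_s_4 = 2/9*pi_s_1 + 5/9*pi_s_2 + 1/3*pi_s_3 + 1/9*pi_s_4
with normalization: pi_s_1 + pi_s_2 + pi_s_3 + pi_s_4 = 1.

Using the first 3 balance equations plus normalization, the linear system A*pi = b is:
  [-7/9, 2/9, 1/9, 5/9] . pi = 0
  [4/9, -8/9, 4/9, 1/9] . pi = 0
  [1/9, 1/9, -8/9, 2/9] . pi = 0
  [1, 1, 1, 1] . pi = 1

Solving yields:
  pi_s_1 = 349/1149
  pi_s_2 = 299/1149
  pi_s_3 = 55/383
  pi_s_4 = 112/383

Verification (pi * P):
  349/1149*2/9 + 299/1149*2/9 + 55/383*1/9 + 112/383*5/9 = 349/1149 = pi_s_1  (ok)
  349/1149*4/9 + 299/1149*1/9 + 55/383*4/9 + 112/383*1/9 = 299/1149 = pi_s_2  (ok)
  349/1149*1/9 + 299/1149*1/9 + 55/383*1/9 + 112/383*2/9 = 55/383 = pi_s_3  (ok)
  349/1149*2/9 + 299/1149*5/9 + 55/383*1/3 + 112/383*1/9 = 112/383 = pi_s_4  (ok)

Answer: 349/1149 299/1149 55/383 112/383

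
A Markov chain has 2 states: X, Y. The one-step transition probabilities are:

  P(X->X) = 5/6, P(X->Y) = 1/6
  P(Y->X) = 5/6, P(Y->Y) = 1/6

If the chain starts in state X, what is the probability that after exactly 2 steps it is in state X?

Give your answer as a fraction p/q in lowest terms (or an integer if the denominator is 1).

Computing P^2 by repeated multiplication:
P^1 =
  X: [5/6, 1/6]
  Y: [5/6, 1/6]
P^2 =
  X: [5/6, 1/6]
  Y: [5/6, 1/6]

(P^2)[X -> X] = 5/6

Answer: 5/6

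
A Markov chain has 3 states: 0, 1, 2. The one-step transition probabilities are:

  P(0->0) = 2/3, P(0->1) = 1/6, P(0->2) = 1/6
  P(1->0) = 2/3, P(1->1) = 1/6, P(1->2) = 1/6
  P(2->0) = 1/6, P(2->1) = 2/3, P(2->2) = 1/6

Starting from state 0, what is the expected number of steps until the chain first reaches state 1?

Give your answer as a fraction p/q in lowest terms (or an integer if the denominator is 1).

Answer: 4

Derivation:
Let h_i = expected steps to first reach 1 from state i.
Boundary: h_1 = 0.
First-step equations for the other states:
  h_0 = 1 + 2/3*h_0 + 1/6*h_1 + 1/6*h_2
  h_2 = 1 + 1/6*h_0 + 2/3*h_1 + 1/6*h_2

Substituting h_1 = 0 and rearranging gives the linear system (I - Q) h = 1:
  [1/3, -1/6] . (h_0, h_2) = 1
  [-1/6, 5/6] . (h_0, h_2) = 1

Solving yields:
  h_0 = 4
  h_2 = 2

Starting state is 0, so the expected hitting time is h_0 = 4.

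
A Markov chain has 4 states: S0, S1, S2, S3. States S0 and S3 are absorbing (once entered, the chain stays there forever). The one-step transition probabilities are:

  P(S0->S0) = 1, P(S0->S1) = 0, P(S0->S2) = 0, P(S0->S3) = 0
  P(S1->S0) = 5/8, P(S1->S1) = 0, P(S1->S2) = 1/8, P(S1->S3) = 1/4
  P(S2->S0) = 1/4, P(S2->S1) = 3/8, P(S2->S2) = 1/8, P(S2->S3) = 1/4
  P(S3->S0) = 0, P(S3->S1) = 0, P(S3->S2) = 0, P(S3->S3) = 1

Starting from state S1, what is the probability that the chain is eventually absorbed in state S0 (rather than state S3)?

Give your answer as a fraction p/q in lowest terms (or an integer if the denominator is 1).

Answer: 37/53

Derivation:
Let a_i = P(absorbed in S0 | start in state i).
Boundary conditions: a_S0 = 1, a_S3 = 0.
For each transient state i, a_i = sum_j P(i->j) * a_j:
  a_S1 = 5/8*a_S0 + 0*a_S1 + 1/8*a_S2 + 1/4*a_S3
  a_S2 = 1/4*a_S0 + 3/8*a_S1 + 1/8*a_S2 + 1/4*a_S3

Substituting a_S0 = 1 and a_S3 = 0, rearrange to (I - Q) a = r where r[i] = P(i -> S0):
  [1, -1/8] . (a_S1, a_S2) = 5/8
  [-3/8, 7/8] . (a_S1, a_S2) = 1/4

Solving yields:
  a_S1 = 37/53
  a_S2 = 31/53

Starting state is S1, so the absorption probability is a_S1 = 37/53.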